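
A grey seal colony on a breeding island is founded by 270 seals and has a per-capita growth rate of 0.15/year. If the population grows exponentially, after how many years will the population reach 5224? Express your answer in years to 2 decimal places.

19.75 years

Set N₀·e^(rt) = 5224: e^(0.15·t) = 5224/270 = 19.348.
0.15·t = ln(19.348) = 2.9626, so t = 2.9626/0.15 = 19.751.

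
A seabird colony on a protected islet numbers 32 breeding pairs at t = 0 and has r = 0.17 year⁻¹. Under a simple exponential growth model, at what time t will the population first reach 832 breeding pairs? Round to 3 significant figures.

Set N₀·e^(rt) = 832: e^(0.17·t) = 832/32 = 26.
0.17·t = ln(26) = 3.2581, so t = 3.2581/0.17 = 19.165.

19.2 years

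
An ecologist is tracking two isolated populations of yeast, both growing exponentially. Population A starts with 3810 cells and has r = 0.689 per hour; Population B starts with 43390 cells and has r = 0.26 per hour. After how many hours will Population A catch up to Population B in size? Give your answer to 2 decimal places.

Set 3810·e^(0.689t) = 43390·e^(0.26t).
e^((0.689 − 0.26)t) = 43390/3810 → e^(0.429·t) = 11.388.
0.429·t = ln(11.388) = 2.4326, so t = 2.4326/0.429 = 5.6704.

5.67 hours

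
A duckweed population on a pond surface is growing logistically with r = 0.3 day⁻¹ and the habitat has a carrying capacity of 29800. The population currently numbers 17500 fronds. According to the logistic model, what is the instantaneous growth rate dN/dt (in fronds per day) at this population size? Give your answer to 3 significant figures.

dN/dt = rN(1 − N/K) = 0.3 × 17500 × (1 − 17500/29800).
1 − 17500/29800 = 0.41275; dN/dt = 0.3 × 17500 × 0.41275 = 2166.9.

2170 fronds per day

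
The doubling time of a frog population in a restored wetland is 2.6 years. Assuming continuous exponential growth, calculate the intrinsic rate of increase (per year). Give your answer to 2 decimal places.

r = ln(2)/t_d = 0.6931/2.6 = 0.2666.

0.27 per year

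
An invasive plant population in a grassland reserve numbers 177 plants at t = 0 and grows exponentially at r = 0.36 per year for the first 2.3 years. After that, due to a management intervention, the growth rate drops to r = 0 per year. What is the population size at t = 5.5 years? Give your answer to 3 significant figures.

405 plants

Phase 1: N(2.3) = 177·e^(0.36×2.3) = 177·e^0.828 = 405.106.
Phase 2 runs for 5.5 − 2.3 = 3.2 years at r = 0.
N(5.5) = 405.106·e^(0×3.2) = 405.106·e^0 = 405.106.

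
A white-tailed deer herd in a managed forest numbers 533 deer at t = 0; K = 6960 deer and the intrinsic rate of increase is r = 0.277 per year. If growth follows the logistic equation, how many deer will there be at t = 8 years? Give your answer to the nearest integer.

A = (K − N₀)/N₀ = (6960 − 533)/533 = 12.058.
N(t) = K/(1 + A·e^(−rt)) = 6960/(1 + 12.058×e^(−0.277×8)).
e^(−2.216) = 0.10904; denominator = 1 + 12.058×0.10904 = 2.3149.
N = 6960/2.3149 = 3006.64.

3007 deer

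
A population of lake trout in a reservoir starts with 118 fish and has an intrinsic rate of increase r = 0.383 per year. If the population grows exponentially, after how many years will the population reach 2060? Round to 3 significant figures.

Set N₀·e^(rt) = 2060: e^(0.383·t) = 2060/118 = 17.458.
0.383·t = ln(17.458) = 2.8598, so t = 2.8598/0.383 = 7.4668.

7.47 years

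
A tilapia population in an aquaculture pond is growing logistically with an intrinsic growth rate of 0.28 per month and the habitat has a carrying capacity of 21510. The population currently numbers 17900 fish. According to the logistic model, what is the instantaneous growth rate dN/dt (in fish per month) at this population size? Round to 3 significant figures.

841 fish per month

dN/dt = rN(1 − N/K) = 0.28 × 17900 × (1 − 17900/21510).
1 − 17900/21510 = 0.16783; dN/dt = 0.28 × 17900 × 0.16783 = 841.16.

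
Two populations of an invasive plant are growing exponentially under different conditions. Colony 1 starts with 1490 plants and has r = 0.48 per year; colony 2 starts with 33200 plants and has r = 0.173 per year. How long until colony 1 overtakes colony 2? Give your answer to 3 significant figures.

10.1 years

Set 1490·e^(0.48t) = 33200·e^(0.173t).
e^((0.48 − 0.173)t) = 33200/1490 → e^(0.307·t) = 22.282.
0.307·t = ln(22.282) = 3.1038, so t = 3.1038/0.307 = 10.11.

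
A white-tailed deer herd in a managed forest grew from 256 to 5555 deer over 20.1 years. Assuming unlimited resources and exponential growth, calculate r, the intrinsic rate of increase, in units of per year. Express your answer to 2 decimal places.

0.15 per year

From N(t) = N₀·e^(rt): e^(r·20.1) = 5555/256 = 21.699.
r·20.1 = ln(21.699) = 3.0773, so r = 3.0773/20.1 = 0.1531.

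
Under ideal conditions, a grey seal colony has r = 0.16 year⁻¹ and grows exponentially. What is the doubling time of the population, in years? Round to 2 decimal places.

Doubling time t_d = ln(2)/r = 0.6931/0.16 = 4.3322.

4.33 years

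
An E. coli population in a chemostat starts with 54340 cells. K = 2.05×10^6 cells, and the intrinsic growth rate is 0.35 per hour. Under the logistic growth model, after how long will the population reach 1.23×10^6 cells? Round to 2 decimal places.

A = (K − N₀)/N₀ = (2.05×10^6 − 54340)/54340 = 36.725.
Solve 2.05×10^6/(1 + 36.725·e^(−0.35t)) = 1.23×10^6: 1 + 36.725·e^(−0.35t) = 1.6667, so e^(−0.35t) = 0.0181527.
−0.35·t = ln(0.0181527) = -4.0089, so t = 4.0089/0.35 = 11.454.

11.45 hours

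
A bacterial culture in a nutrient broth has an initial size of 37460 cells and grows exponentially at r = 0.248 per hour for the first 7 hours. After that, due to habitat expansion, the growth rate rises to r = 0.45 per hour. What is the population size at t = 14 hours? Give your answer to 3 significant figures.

4960000 cells

Phase 1: N(7) = 37460·e^(0.248×7) = 37460·e^1.736 = 212570.
Phase 2 runs for 14 − 7 = 7 hours at r = 0.45.
N(14) = 212570·e^(0.45×7) = 212570·e^3.15 = 4.960559×10^6.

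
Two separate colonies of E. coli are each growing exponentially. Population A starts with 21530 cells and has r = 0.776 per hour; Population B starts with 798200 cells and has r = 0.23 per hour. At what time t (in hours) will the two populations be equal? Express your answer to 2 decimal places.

6.62 hours

Set 21530·e^(0.776t) = 798200·e^(0.23t).
e^((0.776 − 0.23)t) = 798200/21530 → e^(0.546·t) = 37.074.
0.546·t = ln(37.074) = 3.6129, so t = 3.6129/0.546 = 6.6171.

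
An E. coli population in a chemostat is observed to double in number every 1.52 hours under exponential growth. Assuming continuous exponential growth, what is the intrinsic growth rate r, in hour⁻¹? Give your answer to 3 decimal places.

0.456 per hour

r = ln(2)/t_d = 0.6931/1.52 = 0.45602.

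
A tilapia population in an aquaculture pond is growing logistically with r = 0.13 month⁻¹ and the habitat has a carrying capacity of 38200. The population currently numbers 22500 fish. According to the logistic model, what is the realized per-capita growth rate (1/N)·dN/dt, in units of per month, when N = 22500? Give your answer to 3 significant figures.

0.0534 per month

(1/N)·dN/dt = r(1 − N/K) = 0.13 × (1 − 22500/38200).
= 0.13 × 0.41099 = 0.053429.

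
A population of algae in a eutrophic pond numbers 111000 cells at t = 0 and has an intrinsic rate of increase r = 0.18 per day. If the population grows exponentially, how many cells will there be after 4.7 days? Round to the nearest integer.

N(t) = N₀·e^(rt) = 111000 × e^(0.18×4.7) = 111000 × e^0.846.
e^0.846 ≈ 2.3303, so N ≈ 111000 × 2.3303 = 258664.

258664 cells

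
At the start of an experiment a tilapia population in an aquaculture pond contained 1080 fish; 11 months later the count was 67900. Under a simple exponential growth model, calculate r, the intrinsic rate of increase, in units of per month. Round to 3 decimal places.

From N(t) = N₀·e^(rt): e^(r·11) = 67900/1080 = 62.87.
r·11 = ln(62.87) = 4.1411, so r = 4.1411/11 = 0.37646.

0.376 per month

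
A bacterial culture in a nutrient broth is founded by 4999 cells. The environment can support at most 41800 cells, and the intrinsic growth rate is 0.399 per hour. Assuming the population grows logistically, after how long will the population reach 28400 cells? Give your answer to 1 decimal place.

6.9 hours

A = (K − N₀)/N₀ = (41800 − 4999)/4999 = 7.3617.
Solve 41800/(1 + 7.3617·e^(−0.399t)) = 28400: 1 + 7.3617·e^(−0.399t) = 1.4718, so e^(−0.399t) = 0.0640929.
−0.399·t = ln(0.0640929) = -2.7474, so t = 2.7474/0.399 = 6.8858.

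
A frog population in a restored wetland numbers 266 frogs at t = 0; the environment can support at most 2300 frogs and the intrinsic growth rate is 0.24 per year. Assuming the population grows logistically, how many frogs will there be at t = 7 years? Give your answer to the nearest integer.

A = (K − N₀)/N₀ = (2300 − 266)/266 = 7.6466.
N(t) = K/(1 + A·e^(−rt)) = 2300/(1 + 7.6466×e^(−0.24×7)).
e^(−1.68) = 0.18637; denominator = 1 + 7.6466×0.18637 = 2.4251.
N = 2300/2.4251 = 948.403.

948 frogs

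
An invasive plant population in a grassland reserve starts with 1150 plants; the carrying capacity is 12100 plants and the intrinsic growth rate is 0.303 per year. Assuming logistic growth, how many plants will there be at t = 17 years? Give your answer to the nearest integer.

A = (K − N₀)/N₀ = (12100 − 1150)/1150 = 9.5217.
N(t) = K/(1 + A·e^(−rt)) = 12100/(1 + 9.5217×e^(−0.303×17)).
e^(−5.151) = 0.0057936; denominator = 1 + 9.5217×0.0057936 = 1.0552.
N = 12100/1.0552 = 11467.4.

11467 plants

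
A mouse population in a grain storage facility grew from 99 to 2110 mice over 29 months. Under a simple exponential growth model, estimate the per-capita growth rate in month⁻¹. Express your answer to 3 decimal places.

0.105 per month

From N(t) = N₀·e^(rt): e^(r·29) = 2110/99 = 21.313.
r·29 = ln(21.313) = 3.0593, so r = 3.0593/29 = 0.10549.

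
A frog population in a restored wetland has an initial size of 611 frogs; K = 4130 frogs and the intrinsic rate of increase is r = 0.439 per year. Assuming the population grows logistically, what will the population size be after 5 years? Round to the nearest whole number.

2516 frogs

A = (K − N₀)/N₀ = (4130 − 611)/611 = 5.7594.
N(t) = K/(1 + A·e^(−rt)) = 4130/(1 + 5.7594×e^(−0.439×5)).
e^(−2.195) = 0.11136; denominator = 1 + 5.7594×0.11136 = 1.6414.
N = 4130/1.6414 = 2516.21.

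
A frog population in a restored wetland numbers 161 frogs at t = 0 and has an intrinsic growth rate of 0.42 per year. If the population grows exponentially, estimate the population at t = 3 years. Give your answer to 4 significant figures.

567.6 frogs

N(t) = N₀·e^(rt) = 161 × e^(0.42×3) = 161 × e^1.26.
e^1.26 ≈ 3.5254, so N ≈ 161 × 3.5254 = 567.593.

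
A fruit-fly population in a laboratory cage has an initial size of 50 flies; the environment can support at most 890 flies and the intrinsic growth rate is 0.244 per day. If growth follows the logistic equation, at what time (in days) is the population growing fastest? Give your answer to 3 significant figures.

11.6 days

Logistic growth is fastest at N = K/2 = 445.
A = (K − N₀)/N₀ = 16.8. Set K/(1 + A·e^(−rt)) = K/2 → A·e^(−rt) = 1.
e^(−0.244t) = 1/16.8 = 0.0595238, so t = ln(16.8)/0.244 = 2.8214/0.244 = 11.563.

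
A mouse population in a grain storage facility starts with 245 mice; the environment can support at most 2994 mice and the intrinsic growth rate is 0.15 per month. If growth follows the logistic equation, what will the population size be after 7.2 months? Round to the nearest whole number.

A = (K − N₀)/N₀ = (2994 − 245)/245 = 11.22.
N(t) = K/(1 + A·e^(−rt)) = 2994/(1 + 11.22×e^(−0.15×7.2)).
e^(−1.08) = 0.3396; denominator = 1 + 11.22×0.3396 = 4.8104.
N = 2994/4.8104 = 622.401.

622 mice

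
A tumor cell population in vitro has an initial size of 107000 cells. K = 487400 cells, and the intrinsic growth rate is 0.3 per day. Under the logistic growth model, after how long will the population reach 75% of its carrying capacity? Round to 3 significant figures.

A = (K − N₀)/N₀ = (487400 − 107000)/107000 = 3.5551.
Solve 487400/(1 + 3.5551·e^(−0.3t)) = 365550: 1 + 3.5551·e^(−0.3t) = 1.3333, so e^(−0.3t) = 0.093761.
−0.3·t = ln(0.093761) = -2.367, so t = 2.367/0.3 = 7.89.

7.89 days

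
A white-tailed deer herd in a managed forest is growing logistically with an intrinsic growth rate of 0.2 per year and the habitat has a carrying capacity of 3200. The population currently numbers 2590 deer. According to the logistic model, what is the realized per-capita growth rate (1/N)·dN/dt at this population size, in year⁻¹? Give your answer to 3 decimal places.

(1/N)·dN/dt = r(1 − N/K) = 0.2 × (1 − 2590/3200).
= 0.2 × 0.19063 = 0.038125.

0.038 per year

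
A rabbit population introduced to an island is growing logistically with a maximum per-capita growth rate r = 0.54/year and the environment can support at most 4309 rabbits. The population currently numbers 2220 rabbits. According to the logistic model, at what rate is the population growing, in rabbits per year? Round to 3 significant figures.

dN/dt = rN(1 − N/K) = 0.54 × 2220 × (1 − 2220/4309).
1 − 2220/4309 = 0.4848; dN/dt = 0.54 × 2220 × 0.4848 = 581.18.

581 rabbits per year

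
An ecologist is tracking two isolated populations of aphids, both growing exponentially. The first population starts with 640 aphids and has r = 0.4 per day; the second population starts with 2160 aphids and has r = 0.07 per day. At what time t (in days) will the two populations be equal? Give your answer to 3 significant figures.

Set 640·e^(0.4t) = 2160·e^(0.07t).
e^((0.4 − 0.07)t) = 2160/640 → e^(0.33·t) = 3.375.
0.33·t = ln(3.375) = 1.2164, so t = 1.2164/0.33 = 3.686.

3.69 days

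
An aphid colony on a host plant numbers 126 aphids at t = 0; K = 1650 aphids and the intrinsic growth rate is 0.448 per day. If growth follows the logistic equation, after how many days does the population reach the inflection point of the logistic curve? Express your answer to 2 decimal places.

Logistic growth is fastest at N = K/2 = 825.
A = (K − N₀)/N₀ = 12.095. Set K/(1 + A·e^(−rt)) = K/2 → A·e^(−rt) = 1.
e^(−0.448t) = 1/12.095 = 0.0826772, so t = ln(12.095)/0.448 = 2.4928/0.448 = 5.5643.

5.56 days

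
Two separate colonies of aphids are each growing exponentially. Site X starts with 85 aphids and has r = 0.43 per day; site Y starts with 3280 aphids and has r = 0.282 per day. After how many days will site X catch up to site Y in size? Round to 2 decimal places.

24.68 days

Set 85·e^(0.43t) = 3280·e^(0.282t).
e^((0.43 − 0.282)t) = 3280/85 → e^(0.148·t) = 38.588.
0.148·t = ln(38.588) = 3.6529, so t = 3.6529/0.148 = 24.682.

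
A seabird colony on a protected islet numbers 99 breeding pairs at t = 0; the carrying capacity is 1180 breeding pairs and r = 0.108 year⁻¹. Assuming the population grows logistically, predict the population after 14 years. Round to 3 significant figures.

346 breeding pairs

A = (K − N₀)/N₀ = (1180 − 99)/99 = 10.919.
N(t) = K/(1 + A·e^(−rt)) = 1180/(1 + 10.919×e^(−0.108×14)).
e^(−1.512) = 0.22047; denominator = 1 + 10.919×0.22047 = 3.4073.
N = 1180/3.4073 = 346.311.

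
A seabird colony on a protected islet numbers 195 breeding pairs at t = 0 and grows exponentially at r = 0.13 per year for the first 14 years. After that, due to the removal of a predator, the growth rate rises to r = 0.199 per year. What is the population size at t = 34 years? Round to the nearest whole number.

Phase 1: N(14) = 195·e^(0.13×14) = 195·e^1.82 = 1203.51.
Phase 2 runs for 34 − 14 = 20 years at r = 0.199.
N(34) = 1203.51·e^(0.199×20) = 1203.51·e^3.98 = 64408.4.

64408 breeding pairs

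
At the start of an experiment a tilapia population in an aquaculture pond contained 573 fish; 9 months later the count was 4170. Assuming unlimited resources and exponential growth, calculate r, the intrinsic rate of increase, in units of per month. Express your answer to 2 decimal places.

From N(t) = N₀·e^(rt): e^(r·9) = 4170/573 = 7.2775.
r·9 = ln(7.2775) = 1.9848, so r = 1.9848/9 = 0.22053.

0.22 per month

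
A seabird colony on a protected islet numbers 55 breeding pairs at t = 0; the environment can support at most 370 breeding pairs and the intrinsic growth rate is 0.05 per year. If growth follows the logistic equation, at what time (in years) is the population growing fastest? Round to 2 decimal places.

Logistic growth is fastest at N = K/2 = 185.
A = (K − N₀)/N₀ = 5.7273. Set K/(1 + A·e^(−rt)) = K/2 → A·e^(−rt) = 1.
e^(−0.05t) = 1/5.7273 = 0.174603, so t = ln(5.7273)/0.05 = 1.7452/0.05 = 34.905.

34.90 years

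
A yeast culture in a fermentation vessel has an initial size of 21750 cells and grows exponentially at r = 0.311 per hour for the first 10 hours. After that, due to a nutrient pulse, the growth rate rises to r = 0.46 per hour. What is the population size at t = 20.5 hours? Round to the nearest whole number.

61060091 cells

Phase 1: N(10) = 21750·e^(0.311×10) = 21750·e^3.11 = 487658.
Phase 2 runs for 20.5 − 10 = 10.5 hours at r = 0.46.
N(20.5) = 487658·e^(0.46×10.5) = 487658·e^4.83 = 6.106009×10^7.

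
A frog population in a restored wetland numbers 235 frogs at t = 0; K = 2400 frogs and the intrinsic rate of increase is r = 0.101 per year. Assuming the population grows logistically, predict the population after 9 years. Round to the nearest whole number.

A = (K − N₀)/N₀ = (2400 − 235)/235 = 9.2128.
N(t) = K/(1 + A·e^(−rt)) = 2400/(1 + 9.2128×e^(−0.101×9)).
e^(−0.909) = 0.40293; denominator = 1 + 9.2128×0.40293 = 4.7121.
N = 2400/4.7121 = 509.33.

509 frogs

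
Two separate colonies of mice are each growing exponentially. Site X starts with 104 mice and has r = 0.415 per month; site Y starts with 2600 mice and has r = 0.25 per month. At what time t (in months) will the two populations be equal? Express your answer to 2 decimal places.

19.51 months

Set 104·e^(0.415t) = 2600·e^(0.25t).
e^((0.415 − 0.25)t) = 2600/104 → e^(0.165·t) = 25.
0.165·t = ln(25) = 3.2189, so t = 3.2189/0.165 = 19.508.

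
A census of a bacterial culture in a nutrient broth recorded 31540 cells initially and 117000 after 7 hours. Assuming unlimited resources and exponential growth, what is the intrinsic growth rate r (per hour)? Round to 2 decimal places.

0.19 per hour

From N(t) = N₀·e^(rt): e^(r·7) = 117000/31540 = 3.7096.
r·7 = ln(3.7096) = 1.3109, so r = 1.3109/7 = 0.18727.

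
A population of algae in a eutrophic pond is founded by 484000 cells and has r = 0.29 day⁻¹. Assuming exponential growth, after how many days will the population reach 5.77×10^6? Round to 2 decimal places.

Set N₀·e^(rt) = 5.77×10^6: e^(0.29·t) = 5.77×10^6/484000 = 11.921.
0.29·t = ln(11.921) = 2.4783, so t = 2.4783/0.29 = 8.546.

8.55 days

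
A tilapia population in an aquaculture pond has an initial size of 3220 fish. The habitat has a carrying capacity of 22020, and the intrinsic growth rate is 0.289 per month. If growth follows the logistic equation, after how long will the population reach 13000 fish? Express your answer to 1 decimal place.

A = (K − N₀)/N₀ = (22020 − 3220)/3220 = 5.8385.
Solve 22020/(1 + 5.8385·e^(−0.289t)) = 13000: 1 + 5.8385·e^(−0.289t) = 1.6938, so e^(−0.289t) = 0.11884.
−0.289·t = ln(0.11884) = -2.13, so t = 2.13/0.289 = 7.3702.

7.4 months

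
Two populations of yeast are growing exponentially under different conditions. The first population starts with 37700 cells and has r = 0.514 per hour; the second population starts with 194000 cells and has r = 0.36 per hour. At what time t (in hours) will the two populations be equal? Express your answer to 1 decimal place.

10.6 hours

Set 37700·e^(0.514t) = 194000·e^(0.36t).
e^((0.514 − 0.36)t) = 194000/37700 → e^(0.154·t) = 5.1459.
0.154·t = ln(5.1459) = 1.6382, so t = 1.6382/0.154 = 10.638.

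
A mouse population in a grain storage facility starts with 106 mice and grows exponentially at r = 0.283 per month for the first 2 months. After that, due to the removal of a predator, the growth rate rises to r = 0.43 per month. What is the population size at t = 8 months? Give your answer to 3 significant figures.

Phase 1: N(2) = 106·e^(0.283×2) = 106·e^0.566 = 186.688.
Phase 2 runs for 8 − 2 = 6 months at r = 0.43.
N(8) = 186.688·e^(0.43×6) = 186.688·e^2.58 = 2463.75.

2460 mice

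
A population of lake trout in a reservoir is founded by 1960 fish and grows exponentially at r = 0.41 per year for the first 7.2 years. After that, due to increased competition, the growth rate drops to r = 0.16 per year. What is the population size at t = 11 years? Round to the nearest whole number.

68920 fish

Phase 1: N(7.2) = 1960·e^(0.41×7.2) = 1960·e^2.952 = 37522.6.
Phase 2 runs for 11 − 7.2 = 3.8 years at r = 0.16.
N(11) = 37522.6·e^(0.16×3.8) = 37522.6·e^0.608 = 68919.9.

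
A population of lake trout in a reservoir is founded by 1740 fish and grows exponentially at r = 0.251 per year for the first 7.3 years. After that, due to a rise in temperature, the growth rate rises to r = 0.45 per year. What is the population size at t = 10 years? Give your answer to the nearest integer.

36642 fish

Phase 1: N(7.3) = 1740·e^(0.251×7.3) = 1740·e^1.832 = 10871.9.
Phase 2 runs for 10 − 7.3 = 2.7 years at r = 0.45.
N(10) = 10871.9·e^(0.45×2.7) = 10871.9·e^1.215 = 36641.6.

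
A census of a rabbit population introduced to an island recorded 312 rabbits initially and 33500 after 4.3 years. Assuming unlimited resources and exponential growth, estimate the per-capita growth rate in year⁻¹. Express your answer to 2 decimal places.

1.09 per year

From N(t) = N₀·e^(rt): e^(r·4.3) = 33500/312 = 107.37.
r·4.3 = ln(107.37) = 4.6763, so r = 4.6763/4.3 = 1.0875.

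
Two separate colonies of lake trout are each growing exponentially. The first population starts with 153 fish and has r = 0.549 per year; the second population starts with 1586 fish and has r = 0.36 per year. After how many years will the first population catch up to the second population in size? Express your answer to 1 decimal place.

Set 153·e^(0.549t) = 1586·e^(0.36t).
e^((0.549 − 0.36)t) = 1586/153 → e^(0.189·t) = 10.366.
0.189·t = ln(10.366) = 2.3385, so t = 2.3385/0.189 = 12.373.

12.4 years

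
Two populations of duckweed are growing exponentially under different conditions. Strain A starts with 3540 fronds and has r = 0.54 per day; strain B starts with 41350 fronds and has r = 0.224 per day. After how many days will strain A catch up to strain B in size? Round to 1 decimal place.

7.8 days

Set 3540·e^(0.54t) = 41350·e^(0.224t).
e^((0.54 − 0.224)t) = 41350/3540 → e^(0.316·t) = 11.681.
0.316·t = ln(11.681) = 2.4579, so t = 2.4579/0.316 = 7.7783.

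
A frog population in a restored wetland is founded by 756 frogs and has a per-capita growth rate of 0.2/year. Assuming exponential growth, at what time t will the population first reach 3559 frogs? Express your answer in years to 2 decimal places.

Set N₀·e^(rt) = 3559: e^(0.2·t) = 3559/756 = 4.7077.
0.2·t = ln(4.7077) = 1.5492, so t = 1.5492/0.2 = 7.746.

7.75 years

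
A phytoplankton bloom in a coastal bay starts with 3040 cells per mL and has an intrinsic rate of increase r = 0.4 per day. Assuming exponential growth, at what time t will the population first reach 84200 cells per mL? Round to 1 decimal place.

8.3 days

Set N₀·e^(rt) = 84200: e^(0.4·t) = 84200/3040 = 27.697.
0.4·t = ln(27.697) = 3.3213, so t = 3.3213/0.4 = 8.3033.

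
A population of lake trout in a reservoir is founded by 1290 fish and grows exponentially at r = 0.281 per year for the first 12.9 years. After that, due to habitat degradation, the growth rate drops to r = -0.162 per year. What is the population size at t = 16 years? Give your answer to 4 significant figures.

29290 fish

Phase 1: N(12.9) = 1290·e^(0.281×12.9) = 1290·e^3.625 = 48402.1.
Phase 2 runs for 16 − 12.9 = 3.1 years at r = -0.162.
N(16) = 48402.1·e^(-0.162×3.1) = 48402.1·e^-0.5022 = 29292.8.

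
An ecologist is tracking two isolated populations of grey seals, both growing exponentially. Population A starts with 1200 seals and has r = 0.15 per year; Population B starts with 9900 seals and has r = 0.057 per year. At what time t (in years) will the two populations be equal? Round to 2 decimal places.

Set 1200·e^(0.15t) = 9900·e^(0.057t).
e^((0.15 − 0.057)t) = 9900/1200 → e^(0.093·t) = 8.25.
0.093·t = ln(8.25) = 2.1102, so t = 2.1102/0.093 = 22.69.

22.69 years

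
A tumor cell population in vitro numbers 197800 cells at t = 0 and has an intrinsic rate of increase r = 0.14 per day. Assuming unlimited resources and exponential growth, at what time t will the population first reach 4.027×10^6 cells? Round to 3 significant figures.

Set N₀·e^(rt) = 4.027×10^6: e^(0.14·t) = 4.027×10^6/197800 = 20.359.
0.14·t = ln(20.359) = 3.0135, so t = 3.0135/0.14 = 21.525.

21.5 days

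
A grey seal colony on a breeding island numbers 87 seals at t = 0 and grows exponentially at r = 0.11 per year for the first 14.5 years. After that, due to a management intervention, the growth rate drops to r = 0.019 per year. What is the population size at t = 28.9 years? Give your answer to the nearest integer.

564 seals

Phase 1: N(14.5) = 87·e^(0.11×14.5) = 87·e^1.595 = 428.765.
Phase 2 runs for 28.9 − 14.5 = 14.4 years at r = 0.019.
N(28.9) = 428.765·e^(0.019×14.4) = 428.765·e^0.2736 = 563.692.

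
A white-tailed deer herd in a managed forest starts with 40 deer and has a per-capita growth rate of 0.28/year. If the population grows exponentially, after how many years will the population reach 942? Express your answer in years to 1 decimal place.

Set N₀·e^(rt) = 942: e^(0.28·t) = 942/40 = 23.55.
0.28·t = ln(23.55) = 3.1591, so t = 3.1591/0.28 = 11.283.

11.3 years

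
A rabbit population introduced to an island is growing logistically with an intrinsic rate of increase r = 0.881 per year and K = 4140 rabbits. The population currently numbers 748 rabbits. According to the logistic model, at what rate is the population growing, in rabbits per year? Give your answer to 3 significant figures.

dN/dt = rN(1 − N/K) = 0.881 × 748 × (1 − 748/4140).
1 − 748/4140 = 0.81932; dN/dt = 0.881 × 748 × 0.81932 = 539.92.

540 rabbits per year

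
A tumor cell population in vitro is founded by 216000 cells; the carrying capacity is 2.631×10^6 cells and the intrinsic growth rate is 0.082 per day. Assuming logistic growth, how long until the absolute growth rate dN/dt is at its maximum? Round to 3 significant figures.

Logistic growth is fastest at N = K/2 = 1.3155×10^6.
A = (K − N₀)/N₀ = 11.181. Set K/(1 + A·e^(−rt)) = K/2 → A·e^(−rt) = 1.
e^(−0.082t) = 1/11.181 = 0.089441, so t = ln(11.181)/0.082 = 2.4142/0.082 = 29.441.

29.4 days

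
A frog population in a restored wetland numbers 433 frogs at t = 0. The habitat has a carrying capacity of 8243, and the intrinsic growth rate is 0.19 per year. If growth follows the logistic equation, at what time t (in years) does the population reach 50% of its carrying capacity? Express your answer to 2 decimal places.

15.22 years

A = (K − N₀)/N₀ = (8243 − 433)/433 = 18.037.
Solve 8243/(1 + 18.037·e^(−0.19t)) = 4121.5: 1 + 18.037·e^(−0.19t) = 2, so e^(−0.19t) = 0.0554417.
−0.19·t = ln(0.0554417) = -2.8924, so t = 2.8924/0.19 = 15.223.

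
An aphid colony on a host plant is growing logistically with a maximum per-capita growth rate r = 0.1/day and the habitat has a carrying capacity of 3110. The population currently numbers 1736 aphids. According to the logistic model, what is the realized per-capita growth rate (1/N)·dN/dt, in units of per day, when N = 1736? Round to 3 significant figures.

0.0442 per day

(1/N)·dN/dt = r(1 − N/K) = 0.1 × (1 − 1736/3110).
= 0.1 × 0.4418 = 0.04418.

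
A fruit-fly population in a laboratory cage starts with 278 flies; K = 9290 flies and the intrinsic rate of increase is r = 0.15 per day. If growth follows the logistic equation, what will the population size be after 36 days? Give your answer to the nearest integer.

A = (K − N₀)/N₀ = (9290 − 278)/278 = 32.417.
N(t) = K/(1 + A·e^(−rt)) = 9290/(1 + 32.417×e^(−0.15×36)).
e^(−5.4) = 0.0045166; denominator = 1 + 32.417×0.0045166 = 1.1464.
N = 9290/1.1464 = 8103.52.

8104 flies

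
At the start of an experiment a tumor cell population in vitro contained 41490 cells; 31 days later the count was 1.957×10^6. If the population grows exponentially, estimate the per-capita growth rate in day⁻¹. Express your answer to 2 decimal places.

0.12 per day

From N(t) = N₀·e^(rt): e^(r·31) = 1.957×10^6/41490 = 47.168.
r·31 = ln(47.168) = 3.8537, so r = 3.8537/31 = 0.12431.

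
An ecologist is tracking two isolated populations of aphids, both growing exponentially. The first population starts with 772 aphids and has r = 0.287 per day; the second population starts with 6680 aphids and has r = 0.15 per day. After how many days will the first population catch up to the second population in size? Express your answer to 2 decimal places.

Set 772·e^(0.287t) = 6680·e^(0.15t).
e^((0.287 − 0.15)t) = 6680/772 → e^(0.137·t) = 8.6528.
0.137·t = ln(8.6528) = 2.1579, so t = 2.1579/0.137 = 15.751.

15.75 days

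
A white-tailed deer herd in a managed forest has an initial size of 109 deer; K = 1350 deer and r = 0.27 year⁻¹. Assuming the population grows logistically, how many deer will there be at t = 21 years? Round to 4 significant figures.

A = (K − N₀)/N₀ = (1350 − 109)/109 = 11.385.
N(t) = K/(1 + A·e^(−rt)) = 1350/(1 + 11.385×e^(−0.27×21)).
e^(−5.67) = 0.0034479; denominator = 1 + 11.385×0.0034479 = 1.0393.
N = 1350/1.0393 = 1299.01.

1299 deer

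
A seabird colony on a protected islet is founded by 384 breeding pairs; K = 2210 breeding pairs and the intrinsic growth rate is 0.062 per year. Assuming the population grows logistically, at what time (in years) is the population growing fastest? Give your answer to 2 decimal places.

Logistic growth is fastest at N = K/2 = 1105.
A = (K − N₀)/N₀ = 4.7552. Set K/(1 + A·e^(−rt)) = K/2 → A·e^(−rt) = 1.
e^(−0.062t) = 1/4.7552 = 0.210296, so t = ln(4.7552)/0.062 = 1.5592/0.062 = 25.149.

25.15 years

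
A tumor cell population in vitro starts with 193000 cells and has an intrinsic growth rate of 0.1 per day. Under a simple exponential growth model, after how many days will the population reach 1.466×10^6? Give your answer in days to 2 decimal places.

20.28 days

Set N₀·e^(rt) = 1.466×10^6: e^(0.1·t) = 1.466×10^6/193000 = 7.5959.
0.1·t = ln(7.5959) = 2.0276, so t = 2.0276/0.1 = 20.276.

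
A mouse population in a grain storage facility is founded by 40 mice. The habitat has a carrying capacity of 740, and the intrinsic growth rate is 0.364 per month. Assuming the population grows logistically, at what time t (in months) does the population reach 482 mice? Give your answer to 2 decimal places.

A = (K − N₀)/N₀ = (740 − 40)/40 = 17.5.
Solve 740/(1 + 17.5·e^(−0.364t)) = 482: 1 + 17.5·e^(−0.364t) = 1.5353, so e^(−0.364t) = 0.0305868.
−0.364·t = ln(0.0305868) = -3.4872, so t = 3.4872/0.364 = 9.5802.

9.58 months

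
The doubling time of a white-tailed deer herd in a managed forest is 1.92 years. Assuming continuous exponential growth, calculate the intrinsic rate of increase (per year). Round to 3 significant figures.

r = ln(2)/t_d = 0.6931/1.92 = 0.36101.

0.361 per year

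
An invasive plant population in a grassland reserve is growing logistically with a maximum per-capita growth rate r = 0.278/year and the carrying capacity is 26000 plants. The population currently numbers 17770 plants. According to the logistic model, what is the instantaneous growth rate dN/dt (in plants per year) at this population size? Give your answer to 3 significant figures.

1560 plants per year

dN/dt = rN(1 − N/K) = 0.278 × 17770 × (1 − 17770/26000).
1 − 17770/26000 = 0.31654; dN/dt = 0.278 × 17770 × 0.31654 = 1563.7.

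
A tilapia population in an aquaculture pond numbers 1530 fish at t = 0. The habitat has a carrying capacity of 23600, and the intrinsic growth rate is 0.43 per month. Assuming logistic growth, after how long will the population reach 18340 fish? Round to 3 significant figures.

9.11 months

A = (K − N₀)/N₀ = (23600 − 1530)/1530 = 14.425.
Solve 23600/(1 + 14.425·e^(−0.43t)) = 18340: 1 + 14.425·e^(−0.43t) = 1.2868, so e^(−0.43t) = 0.0198827.
−0.43·t = ln(0.0198827) = -3.9179, so t = 3.9179/0.43 = 9.1114.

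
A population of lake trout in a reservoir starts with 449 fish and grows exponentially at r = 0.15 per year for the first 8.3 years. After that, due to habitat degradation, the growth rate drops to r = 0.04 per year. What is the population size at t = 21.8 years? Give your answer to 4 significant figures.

2676 fish

Phase 1: N(8.3) = 449·e^(0.15×8.3) = 449·e^1.245 = 1559.35.
Phase 2 runs for 21.8 − 8.3 = 13.5 years at r = 0.04.
N(21.8) = 1559.35·e^(0.04×13.5) = 1559.35·e^0.54 = 2675.85.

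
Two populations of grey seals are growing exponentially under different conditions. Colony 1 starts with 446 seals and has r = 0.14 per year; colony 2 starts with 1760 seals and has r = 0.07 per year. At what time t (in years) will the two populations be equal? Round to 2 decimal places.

19.61 years

Set 446·e^(0.14t) = 1760·e^(0.07t).
e^((0.14 − 0.07)t) = 1760/446 → e^(0.07·t) = 3.9462.
0.07·t = ln(3.9462) = 1.3728, so t = 1.3728/0.07 = 19.611.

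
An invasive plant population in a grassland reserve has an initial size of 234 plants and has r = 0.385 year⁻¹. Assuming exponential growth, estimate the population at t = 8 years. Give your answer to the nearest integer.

N(t) = N₀·e^(rt) = 234 × e^(0.385×8) = 234 × e^3.08.
e^3.08 ≈ 21.758, so N ≈ 234 × 21.758 = 5091.47.

5091 plants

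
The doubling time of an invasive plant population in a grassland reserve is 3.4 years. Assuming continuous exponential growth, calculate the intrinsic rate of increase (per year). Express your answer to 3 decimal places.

0.204 per year

r = ln(2)/t_d = 0.6931/3.4 = 0.20387.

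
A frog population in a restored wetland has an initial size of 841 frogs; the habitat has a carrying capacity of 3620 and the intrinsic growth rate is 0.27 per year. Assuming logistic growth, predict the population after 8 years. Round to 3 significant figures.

A = (K − N₀)/N₀ = (3620 − 841)/841 = 3.3044.
N(t) = K/(1 + A·e^(−rt)) = 3620/(1 + 3.3044×e^(−0.27×8)).
e^(−2.16) = 0.11533; denominator = 1 + 3.3044×0.11533 = 1.3811.
N = 3620/1.3811 = 2621.14.

2620 frogs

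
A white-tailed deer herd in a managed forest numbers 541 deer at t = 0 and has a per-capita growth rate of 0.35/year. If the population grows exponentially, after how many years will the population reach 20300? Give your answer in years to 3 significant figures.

10.4 years

Set N₀·e^(rt) = 20300: e^(0.35·t) = 20300/541 = 37.523.
0.35·t = ln(37.523) = 3.625, so t = 3.625/0.35 = 10.357.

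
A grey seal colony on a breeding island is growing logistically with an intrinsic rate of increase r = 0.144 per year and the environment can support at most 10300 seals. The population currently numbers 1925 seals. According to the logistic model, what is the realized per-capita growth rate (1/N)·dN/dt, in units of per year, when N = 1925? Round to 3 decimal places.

0.117 per year

(1/N)·dN/dt = r(1 − N/K) = 0.144 × (1 − 1925/10300).
= 0.144 × 0.81311 = 0.11709.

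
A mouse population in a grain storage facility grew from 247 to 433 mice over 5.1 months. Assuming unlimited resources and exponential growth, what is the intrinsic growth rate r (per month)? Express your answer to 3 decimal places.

0.110 per month

From N(t) = N₀·e^(rt): e^(r·5.1) = 433/247 = 1.753.
r·5.1 = ln(1.753) = 0.56135, so r = 0.56135/5.1 = 0.11007.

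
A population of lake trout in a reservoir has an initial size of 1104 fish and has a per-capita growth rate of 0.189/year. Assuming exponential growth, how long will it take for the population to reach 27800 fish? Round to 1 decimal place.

Set N₀·e^(rt) = 27800: e^(0.189·t) = 27800/1104 = 25.181.
0.189·t = ln(25.181) = 3.2261, so t = 3.2261/0.189 = 17.069.

17.1 years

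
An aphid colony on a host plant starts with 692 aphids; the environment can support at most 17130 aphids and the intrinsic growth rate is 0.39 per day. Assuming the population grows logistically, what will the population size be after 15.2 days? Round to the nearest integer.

A = (K − N₀)/N₀ = (17130 − 692)/692 = 23.754.
N(t) = K/(1 + A·e^(−rt)) = 17130/(1 + 23.754×e^(−0.39×15.2)).
e^(−5.928) = 0.0026638; denominator = 1 + 23.754×0.0026638 = 1.0633.
N = 17130/1.0633 = 16110.6.

16111 aphids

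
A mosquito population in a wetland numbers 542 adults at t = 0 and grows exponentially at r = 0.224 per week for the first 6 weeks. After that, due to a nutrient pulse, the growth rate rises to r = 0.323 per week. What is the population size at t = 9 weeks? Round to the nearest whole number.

5477 adults

Phase 1: N(6) = 542·e^(0.224×6) = 542·e^1.344 = 2078.22.
Phase 2 runs for 9 − 6 = 3 weeks at r = 0.323.
N(9) = 2078.22·e^(0.323×3) = 2078.22·e^0.969 = 5476.74.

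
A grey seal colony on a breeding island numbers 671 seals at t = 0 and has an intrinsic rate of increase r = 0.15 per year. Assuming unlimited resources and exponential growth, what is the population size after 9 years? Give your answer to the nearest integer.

2588 seals

N(t) = N₀·e^(rt) = 671 × e^(0.15×9) = 671 × e^1.35.
e^1.35 ≈ 3.8574, so N ≈ 671 × 3.8574 = 2588.33.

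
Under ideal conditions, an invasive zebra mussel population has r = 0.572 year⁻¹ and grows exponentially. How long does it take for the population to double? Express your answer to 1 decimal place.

Doubling time t_d = ln(2)/r = 0.6931/0.572 = 1.2118.

1.2 years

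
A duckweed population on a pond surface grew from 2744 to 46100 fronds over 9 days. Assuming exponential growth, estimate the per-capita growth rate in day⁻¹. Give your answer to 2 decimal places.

From N(t) = N₀·e^(rt): e^(r·9) = 46100/2744 = 16.8.
r·9 = ln(16.8) = 2.8214, so r = 2.8214/9 = 0.31349.

0.31 per day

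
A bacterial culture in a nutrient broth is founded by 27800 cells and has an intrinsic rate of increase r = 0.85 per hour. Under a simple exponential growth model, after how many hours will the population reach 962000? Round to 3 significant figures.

Set N₀·e^(rt) = 962000: e^(0.85·t) = 962000/27800 = 34.604.
0.85·t = ln(34.604) = 3.544, so t = 3.544/0.85 = 4.1694.

4.17 hours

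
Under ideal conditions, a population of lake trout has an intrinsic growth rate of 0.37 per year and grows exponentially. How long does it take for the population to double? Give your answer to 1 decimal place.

1.9 years

Doubling time t_d = ln(2)/r = 0.6931/0.37 = 1.8734.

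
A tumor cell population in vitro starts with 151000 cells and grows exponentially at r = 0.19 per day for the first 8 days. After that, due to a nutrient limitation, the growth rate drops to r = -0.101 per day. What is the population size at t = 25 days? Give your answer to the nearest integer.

124000 cells

Phase 1: N(8) = 151000·e^(0.19×8) = 151000·e^1.52 = 690406.
Phase 2 runs for 25 − 8 = 17 days at r = -0.101.
N(25) = 690406·e^(-0.101×17) = 690406·e^-1.717 = 124000.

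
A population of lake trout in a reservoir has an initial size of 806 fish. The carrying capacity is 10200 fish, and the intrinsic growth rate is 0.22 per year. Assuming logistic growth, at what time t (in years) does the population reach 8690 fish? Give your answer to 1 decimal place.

A = (K − N₀)/N₀ = (10200 − 806)/806 = 11.655.
Solve 10200/(1 + 11.655·e^(−0.22t)) = 8690: 1 + 11.655·e^(−0.22t) = 1.1738, so e^(−0.22t) = 0.0149088.
−0.22·t = ln(0.0149088) = -4.2058, so t = 4.2058/0.22 = 19.117.

19.1 years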